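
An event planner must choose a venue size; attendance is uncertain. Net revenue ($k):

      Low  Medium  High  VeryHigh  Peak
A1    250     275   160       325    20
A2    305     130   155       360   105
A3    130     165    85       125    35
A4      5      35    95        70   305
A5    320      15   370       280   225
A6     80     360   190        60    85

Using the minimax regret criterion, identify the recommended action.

Column bests: Low=320, Medium=360, High=370, VeryHigh=360, Peak=305.
A1 regrets: 70, 85, 210, 35, 285 → max 285
A2 regrets: 15, 230, 215, 0, 200 → max 230
A3 regrets: 190, 195, 285, 235, 270 → max 285
A4 regrets: 315, 325, 275, 290, 0 → max 325
A5 regrets: 0, 345, 0, 80, 80 → max 345
A6 regrets: 240, 0, 180, 300, 220 → max 300
Smallest max regret = 230 → A2.

A2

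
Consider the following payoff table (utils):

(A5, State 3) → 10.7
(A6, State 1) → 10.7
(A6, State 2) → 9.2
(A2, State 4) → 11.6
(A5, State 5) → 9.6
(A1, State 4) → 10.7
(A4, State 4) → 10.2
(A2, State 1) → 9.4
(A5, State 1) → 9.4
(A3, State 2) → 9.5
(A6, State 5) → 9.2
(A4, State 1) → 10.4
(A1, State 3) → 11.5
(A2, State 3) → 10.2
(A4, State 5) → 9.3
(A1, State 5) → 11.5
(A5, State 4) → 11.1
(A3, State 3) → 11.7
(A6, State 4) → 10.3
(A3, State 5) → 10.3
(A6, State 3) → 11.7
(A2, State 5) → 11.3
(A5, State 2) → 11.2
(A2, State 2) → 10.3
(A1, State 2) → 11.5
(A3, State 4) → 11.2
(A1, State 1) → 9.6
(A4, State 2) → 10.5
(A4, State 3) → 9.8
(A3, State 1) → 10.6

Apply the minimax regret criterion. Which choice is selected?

A1

Column bests: State 1=10.7, State 2=11.5, State 3=11.7, State 4=11.6, State 5=11.5.
A1 regrets: 1.1, 0.0, 0.2, 0.9, 0.0 → max 1.1
A2 regrets: 1.3, 1.2, 1.5, 0.0, 0.2 → max 1.5
A3 regrets: 0.1, 2.0, 0.0, 0.4, 1.2 → max 2.0
A4 regrets: 0.3, 1.0, 1.9, 1.4, 2.2 → max 2.2
A5 regrets: 1.3, 0.3, 1.0, 0.5, 1.9 → max 1.9
A6 regrets: 0.0, 2.3, 0.0, 1.3, 2.3 → max 2.3
Smallest max regret = 1.1 → A1.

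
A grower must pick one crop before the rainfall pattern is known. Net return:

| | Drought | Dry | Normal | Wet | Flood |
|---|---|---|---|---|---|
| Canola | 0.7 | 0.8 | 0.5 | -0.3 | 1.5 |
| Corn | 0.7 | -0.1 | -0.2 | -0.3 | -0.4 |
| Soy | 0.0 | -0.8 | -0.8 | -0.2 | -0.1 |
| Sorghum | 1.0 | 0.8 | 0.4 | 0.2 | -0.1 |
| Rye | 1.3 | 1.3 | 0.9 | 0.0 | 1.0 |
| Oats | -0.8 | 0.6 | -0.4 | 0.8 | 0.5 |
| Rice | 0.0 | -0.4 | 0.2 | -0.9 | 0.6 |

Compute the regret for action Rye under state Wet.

Best payoff under Wet is 0.8.
Regret = 0.8 − 0.0 = 0.8.

0.8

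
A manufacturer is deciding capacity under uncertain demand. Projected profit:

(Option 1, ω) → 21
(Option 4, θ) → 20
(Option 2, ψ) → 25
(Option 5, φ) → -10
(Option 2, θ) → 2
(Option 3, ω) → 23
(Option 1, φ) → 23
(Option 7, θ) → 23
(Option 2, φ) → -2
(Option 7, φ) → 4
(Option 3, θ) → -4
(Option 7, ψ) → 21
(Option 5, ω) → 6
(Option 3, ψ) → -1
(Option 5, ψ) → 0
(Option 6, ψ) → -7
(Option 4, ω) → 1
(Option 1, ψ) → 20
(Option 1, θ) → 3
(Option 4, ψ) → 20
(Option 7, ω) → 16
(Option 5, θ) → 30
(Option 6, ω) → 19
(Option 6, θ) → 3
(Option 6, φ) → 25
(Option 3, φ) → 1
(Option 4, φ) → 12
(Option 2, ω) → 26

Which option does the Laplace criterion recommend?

Option 1

Row averages: Option 1=16.75, Option 2=12.75, Option 3=4.75, Option 4=13.25, Option 5=6.5, Option 6=10, Option 7=16
Highest average = 16.75 → Option 1.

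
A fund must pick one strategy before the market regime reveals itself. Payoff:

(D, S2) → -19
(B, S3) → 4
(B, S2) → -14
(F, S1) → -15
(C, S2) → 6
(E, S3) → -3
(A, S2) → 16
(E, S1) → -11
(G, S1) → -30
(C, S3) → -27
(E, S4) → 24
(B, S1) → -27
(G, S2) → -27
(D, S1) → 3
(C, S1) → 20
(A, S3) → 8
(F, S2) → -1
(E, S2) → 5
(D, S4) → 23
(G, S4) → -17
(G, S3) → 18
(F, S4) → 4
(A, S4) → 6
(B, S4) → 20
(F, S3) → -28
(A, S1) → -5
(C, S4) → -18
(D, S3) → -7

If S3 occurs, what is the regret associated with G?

Best payoff under S3 is 18.
Regret = 18 − 18 = 0.

0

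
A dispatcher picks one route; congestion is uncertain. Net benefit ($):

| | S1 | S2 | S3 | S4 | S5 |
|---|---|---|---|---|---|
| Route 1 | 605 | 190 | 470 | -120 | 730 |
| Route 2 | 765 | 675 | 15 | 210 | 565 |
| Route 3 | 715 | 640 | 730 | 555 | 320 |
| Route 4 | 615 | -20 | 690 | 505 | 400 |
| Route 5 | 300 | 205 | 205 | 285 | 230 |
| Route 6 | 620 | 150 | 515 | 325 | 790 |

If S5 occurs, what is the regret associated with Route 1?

60

Best payoff under S5 is 790.
Regret = 790 − 730 = 60.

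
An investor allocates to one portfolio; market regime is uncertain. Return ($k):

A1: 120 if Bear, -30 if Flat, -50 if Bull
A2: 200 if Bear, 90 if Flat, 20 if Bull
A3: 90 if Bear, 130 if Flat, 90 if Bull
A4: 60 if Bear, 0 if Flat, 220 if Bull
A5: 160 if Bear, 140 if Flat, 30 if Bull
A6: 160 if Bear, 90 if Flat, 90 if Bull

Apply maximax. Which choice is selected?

Row maxima: A1=120, A2=200, A3=130, A4=220, A5=160, A6=160
Best best-case = 220 → A4.

A4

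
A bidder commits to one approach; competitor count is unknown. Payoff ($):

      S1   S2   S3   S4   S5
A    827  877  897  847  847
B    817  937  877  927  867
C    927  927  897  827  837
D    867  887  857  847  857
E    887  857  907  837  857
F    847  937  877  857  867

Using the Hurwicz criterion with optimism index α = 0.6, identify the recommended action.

F

A: 0.6·897 + 0.4·827 = 869
B: 0.6·937 + 0.4·817 = 889
C: 0.6·927 + 0.4·827 = 887
D: 0.6·887 + 0.4·847 = 871
E: 0.6·907 + 0.4·837 = 879
F: 0.6·937 + 0.4·847 = 901
Highest Hurwicz score = 901 → F.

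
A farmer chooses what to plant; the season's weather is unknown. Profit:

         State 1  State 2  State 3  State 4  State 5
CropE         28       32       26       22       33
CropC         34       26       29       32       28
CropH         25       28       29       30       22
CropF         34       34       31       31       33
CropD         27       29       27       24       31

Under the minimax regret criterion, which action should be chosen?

Column bests: State 1=34, State 2=34, State 3=31, State 4=32, State 5=33.
CropE regrets: 6, 2, 5, 10, 0 → max 10
CropC regrets: 0, 8, 2, 0, 5 → max 8
CropH regrets: 9, 6, 2, 2, 11 → max 11
CropF regrets: 0, 0, 0, 1, 0 → max 1
CropD regrets: 7, 5, 4, 8, 2 → max 8
Smallest max regret = 1 → CropF.

CropF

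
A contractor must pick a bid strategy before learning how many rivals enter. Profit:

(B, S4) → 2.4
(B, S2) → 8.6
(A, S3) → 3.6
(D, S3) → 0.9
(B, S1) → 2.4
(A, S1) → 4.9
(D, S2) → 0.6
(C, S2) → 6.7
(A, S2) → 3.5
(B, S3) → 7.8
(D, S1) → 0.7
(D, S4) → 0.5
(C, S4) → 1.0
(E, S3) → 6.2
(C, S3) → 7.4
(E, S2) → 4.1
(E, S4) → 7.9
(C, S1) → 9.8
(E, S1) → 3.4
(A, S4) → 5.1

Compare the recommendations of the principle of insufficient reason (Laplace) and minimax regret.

laplace → C; minimax regret → A (disagree)

Row averages: A=4.275, B=5.3, C=6.225, D=0.675, E=5.4
Highest average = 6.225 → C.
Column bests: S1=9.8, S2=8.6, S3=7.8, S4=7.9.
A regrets: 4.9, 5.1, 4.2, 2.8 → max 5.1
B regrets: 7.4, 0.0, 0.0, 5.5 → max 7.4
C regrets: 0.0, 1.9, 0.4, 6.9 → max 6.9
D regrets: 9.1, 8.0, 6.9, 7.4 → max 9.1
E regrets: 6.4, 4.5, 1.6, 0.0 → max 6.4
Smallest max regret = 5.1 → A.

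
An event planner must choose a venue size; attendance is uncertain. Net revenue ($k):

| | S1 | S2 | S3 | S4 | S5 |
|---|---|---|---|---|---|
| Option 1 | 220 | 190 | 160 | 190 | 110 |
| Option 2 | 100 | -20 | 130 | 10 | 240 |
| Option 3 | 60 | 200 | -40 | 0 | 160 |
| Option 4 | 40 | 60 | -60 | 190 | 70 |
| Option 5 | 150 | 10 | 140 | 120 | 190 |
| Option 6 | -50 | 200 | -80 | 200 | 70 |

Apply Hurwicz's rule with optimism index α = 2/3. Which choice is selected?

Option 1

Option 1: 2/3·220 + 1/3·110 = 550/3
Option 2: 2/3·240 + 1/3·(-20) = 460/3
Option 3: 2/3·200 + 1/3·(-40) = 120
Option 4: 2/3·190 + 1/3·(-60) = 320/3
Option 5: 2/3·190 + 1/3·10 = 130
Option 6: 2/3·200 + 1/3·(-80) = 320/3
Highest Hurwicz score = 550/3 → Option 1.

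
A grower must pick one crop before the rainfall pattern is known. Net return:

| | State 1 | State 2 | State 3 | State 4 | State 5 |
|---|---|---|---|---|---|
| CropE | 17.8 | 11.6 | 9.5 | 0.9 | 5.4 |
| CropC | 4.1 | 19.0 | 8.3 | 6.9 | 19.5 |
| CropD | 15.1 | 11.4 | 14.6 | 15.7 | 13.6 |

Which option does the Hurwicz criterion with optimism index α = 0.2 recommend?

CropE: 0.2·17.8 + 0.8·0.9 = 4.28
CropC: 0.2·19.5 + 0.8·4.1 = 7.18
CropD: 0.2·15.7 + 0.8·11.4 = 12.26
Highest Hurwicz score = 12.26 → CropD.

CropD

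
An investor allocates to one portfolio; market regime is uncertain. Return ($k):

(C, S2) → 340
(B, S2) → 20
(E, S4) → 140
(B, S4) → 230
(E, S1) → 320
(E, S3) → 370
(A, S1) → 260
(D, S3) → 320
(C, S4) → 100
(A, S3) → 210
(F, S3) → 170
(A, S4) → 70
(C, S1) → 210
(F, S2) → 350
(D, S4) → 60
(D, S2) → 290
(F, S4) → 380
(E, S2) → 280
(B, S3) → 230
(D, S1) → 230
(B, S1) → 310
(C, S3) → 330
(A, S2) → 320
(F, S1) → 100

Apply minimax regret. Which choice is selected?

Column bests: S1=320, S2=350, S3=370, S4=380.
A regrets: 60, 30, 160, 310 → max 310
B regrets: 10, 330, 140, 150 → max 330
C regrets: 110, 10, 40, 280 → max 280
D regrets: 90, 60, 50, 320 → max 320
E regrets: 0, 70, 0, 240 → max 240
F regrets: 220, 0, 200, 0 → max 220
Smallest max regret = 220 → F.

F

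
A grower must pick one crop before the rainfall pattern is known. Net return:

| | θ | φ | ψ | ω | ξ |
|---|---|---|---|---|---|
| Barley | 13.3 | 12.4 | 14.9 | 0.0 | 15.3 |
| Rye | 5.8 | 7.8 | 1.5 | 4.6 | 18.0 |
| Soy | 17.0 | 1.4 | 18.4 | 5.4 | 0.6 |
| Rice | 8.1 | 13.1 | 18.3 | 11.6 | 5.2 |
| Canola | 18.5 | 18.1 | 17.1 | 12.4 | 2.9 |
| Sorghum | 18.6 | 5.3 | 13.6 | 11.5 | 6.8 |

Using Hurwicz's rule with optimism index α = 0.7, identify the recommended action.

Sorghum

Barley: 0.7·15.3 + 0.3·0.0 = 10.71
Rye: 0.7·18.0 + 0.3·1.5 = 13.05
Soy: 0.7·18.4 + 0.3·0.6 = 13.06
Rice: 0.7·18.3 + 0.3·5.2 = 14.37
Canola: 0.7·18.5 + 0.3·2.9 = 13.82
Sorghum: 0.7·18.6 + 0.3·5.3 = 14.61
Highest Hurwicz score = 14.61 → Sorghum.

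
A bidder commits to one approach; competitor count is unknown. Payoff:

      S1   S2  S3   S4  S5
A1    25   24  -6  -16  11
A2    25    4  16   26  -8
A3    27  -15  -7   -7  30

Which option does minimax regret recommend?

A2

Column bests: S1=27, S2=24, S3=16, S4=26, S5=30.
A1 regrets: 2, 0, 22, 42, 19 → max 42
A2 regrets: 2, 20, 0, 0, 38 → max 38
A3 regrets: 0, 39, 23, 33, 0 → max 39
Smallest max regret = 38 → A2.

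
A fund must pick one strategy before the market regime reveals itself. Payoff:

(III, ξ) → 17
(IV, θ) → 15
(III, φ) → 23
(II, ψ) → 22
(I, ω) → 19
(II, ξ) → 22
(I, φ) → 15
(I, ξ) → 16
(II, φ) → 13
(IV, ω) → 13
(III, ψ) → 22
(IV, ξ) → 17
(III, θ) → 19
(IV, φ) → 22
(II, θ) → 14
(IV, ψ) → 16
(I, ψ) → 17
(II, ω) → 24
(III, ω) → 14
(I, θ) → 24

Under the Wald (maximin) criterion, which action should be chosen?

I

Row minima: I=15, II=13, III=14, IV=13
Best worst-case = 15 → I.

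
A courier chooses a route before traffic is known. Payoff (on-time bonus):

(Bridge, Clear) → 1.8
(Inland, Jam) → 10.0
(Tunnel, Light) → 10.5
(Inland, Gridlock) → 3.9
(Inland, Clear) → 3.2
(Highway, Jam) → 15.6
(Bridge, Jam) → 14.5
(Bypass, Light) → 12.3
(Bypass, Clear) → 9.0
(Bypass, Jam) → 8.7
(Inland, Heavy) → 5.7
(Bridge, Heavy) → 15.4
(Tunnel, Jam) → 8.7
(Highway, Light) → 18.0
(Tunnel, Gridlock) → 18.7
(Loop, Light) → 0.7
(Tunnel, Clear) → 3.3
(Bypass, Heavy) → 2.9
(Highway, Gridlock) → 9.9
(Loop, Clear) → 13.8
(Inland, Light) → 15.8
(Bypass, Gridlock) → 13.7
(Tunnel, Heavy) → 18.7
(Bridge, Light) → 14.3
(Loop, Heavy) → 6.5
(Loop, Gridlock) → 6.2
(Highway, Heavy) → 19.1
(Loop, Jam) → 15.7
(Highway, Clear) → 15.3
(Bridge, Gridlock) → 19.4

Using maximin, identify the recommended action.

Highway

Row minima: Loop=0.7, Tunnel=3.3, Bypass=2.9, Inland=3.2, Bridge=1.8, Highway=9.9
Best worst-case = 9.9 → Highway.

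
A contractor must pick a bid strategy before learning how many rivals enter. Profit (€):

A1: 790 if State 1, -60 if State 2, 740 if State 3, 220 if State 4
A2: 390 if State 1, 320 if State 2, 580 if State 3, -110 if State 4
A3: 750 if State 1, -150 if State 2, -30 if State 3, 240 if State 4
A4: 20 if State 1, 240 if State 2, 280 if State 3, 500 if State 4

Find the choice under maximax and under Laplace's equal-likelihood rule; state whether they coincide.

Row maxima: A1=790, A2=580, A3=750, A4=500
Best best-case = 790 → A1.
Row averages: A1=422.5, A2=295, A3=202.5, A4=260
Highest average = 422.5 → A1.

maximax → A1; laplace → A1 (agree)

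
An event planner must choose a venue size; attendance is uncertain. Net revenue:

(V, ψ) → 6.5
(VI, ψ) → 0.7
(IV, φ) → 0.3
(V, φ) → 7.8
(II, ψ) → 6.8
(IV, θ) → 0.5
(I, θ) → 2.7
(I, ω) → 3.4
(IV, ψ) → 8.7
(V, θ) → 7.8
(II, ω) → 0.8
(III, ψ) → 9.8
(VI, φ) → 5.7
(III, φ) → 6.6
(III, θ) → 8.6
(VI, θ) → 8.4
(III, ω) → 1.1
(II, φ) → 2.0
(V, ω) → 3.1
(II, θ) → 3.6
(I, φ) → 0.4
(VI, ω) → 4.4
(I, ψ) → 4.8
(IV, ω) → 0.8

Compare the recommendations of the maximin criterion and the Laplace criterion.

maximin → V; laplace → III (disagree)

Row minima: I=0.4, II=0.8, III=1.1, IV=0.3, V=3.1, VI=0.7
Best worst-case = 3.1 → V.
Row averages: I=2.825, II=3.3, III=6.525, IV=2.575, V=6.3, VI=4.8
Highest average = 6.525 → III.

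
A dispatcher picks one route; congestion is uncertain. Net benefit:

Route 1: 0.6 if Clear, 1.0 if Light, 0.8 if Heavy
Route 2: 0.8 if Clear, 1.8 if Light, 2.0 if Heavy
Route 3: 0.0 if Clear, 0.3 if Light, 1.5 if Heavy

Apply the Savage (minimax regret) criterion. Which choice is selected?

Route 2

Column bests: Clear=0.8, Light=1.8, Heavy=2.0.
Route 1 regrets: 0.2, 0.8, 1.2 → max 1.2
Route 2 regrets: 0.0, 0.0, 0.0 → max 0.0
Route 3 regrets: 0.8, 1.5, 0.5 → max 1.5
Smallest max regret = 0.0 → Route 2.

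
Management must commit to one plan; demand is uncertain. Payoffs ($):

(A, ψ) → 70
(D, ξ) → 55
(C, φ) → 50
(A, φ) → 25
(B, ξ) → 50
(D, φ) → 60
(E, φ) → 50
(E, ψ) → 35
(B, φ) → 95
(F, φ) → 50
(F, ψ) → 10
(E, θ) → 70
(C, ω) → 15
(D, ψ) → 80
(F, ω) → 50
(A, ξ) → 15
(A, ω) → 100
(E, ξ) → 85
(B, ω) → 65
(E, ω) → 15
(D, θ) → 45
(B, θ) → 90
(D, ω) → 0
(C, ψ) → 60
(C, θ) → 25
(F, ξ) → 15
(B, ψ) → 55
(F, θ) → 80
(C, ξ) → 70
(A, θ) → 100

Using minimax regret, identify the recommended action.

Column bests: θ=100, φ=95, ψ=80, ω=100, ξ=85.
A regrets: 0, 70, 10, 0, 70 → max 70
B regrets: 10, 0, 25, 35, 35 → max 35
C regrets: 75, 45, 20, 85, 15 → max 85
D regrets: 55, 35, 0, 100, 30 → max 100
E regrets: 30, 45, 45, 85, 0 → max 85
F regrets: 20, 45, 70, 50, 70 → max 70
Smallest max regret = 35 → B.

B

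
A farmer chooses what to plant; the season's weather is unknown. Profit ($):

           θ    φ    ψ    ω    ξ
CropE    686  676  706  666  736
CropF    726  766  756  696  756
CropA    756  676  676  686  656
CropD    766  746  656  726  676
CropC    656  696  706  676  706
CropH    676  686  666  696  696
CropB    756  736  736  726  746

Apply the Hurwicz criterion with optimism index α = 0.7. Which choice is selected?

CropB

CropE: 0.7·736 + 0.3·666 = 715
CropF: 0.7·766 + 0.3·696 = 745
CropA: 0.7·756 + 0.3·656 = 726
CropD: 0.7·766 + 0.3·656 = 733
CropC: 0.7·706 + 0.3·656 = 691
CropH: 0.7·696 + 0.3·666 = 687
CropB: 0.7·756 + 0.3·726 = 747
Highest Hurwicz score = 747 → CropB.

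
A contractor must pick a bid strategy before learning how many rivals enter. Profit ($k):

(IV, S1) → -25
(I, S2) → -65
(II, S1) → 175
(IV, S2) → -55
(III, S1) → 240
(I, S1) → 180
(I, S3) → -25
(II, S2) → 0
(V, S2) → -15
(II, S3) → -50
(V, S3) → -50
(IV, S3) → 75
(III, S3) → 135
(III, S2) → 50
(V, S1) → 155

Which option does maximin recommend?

Row minima: I=-65, II=-50, III=50, IV=-55, V=-50
Best worst-case = 50 → III.

III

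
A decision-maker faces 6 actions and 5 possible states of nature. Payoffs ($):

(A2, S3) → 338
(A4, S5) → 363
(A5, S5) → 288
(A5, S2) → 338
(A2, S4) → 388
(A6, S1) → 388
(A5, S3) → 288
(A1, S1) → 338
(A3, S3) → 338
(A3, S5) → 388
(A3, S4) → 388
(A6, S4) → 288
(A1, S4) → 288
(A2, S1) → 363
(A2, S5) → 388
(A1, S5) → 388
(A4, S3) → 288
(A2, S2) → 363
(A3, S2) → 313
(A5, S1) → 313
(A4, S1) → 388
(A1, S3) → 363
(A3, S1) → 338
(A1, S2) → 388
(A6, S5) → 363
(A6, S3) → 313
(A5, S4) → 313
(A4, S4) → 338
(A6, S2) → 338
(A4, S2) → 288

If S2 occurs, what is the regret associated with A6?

Best payoff under S2 is 388.
Regret = 388 − 338 = 50.

50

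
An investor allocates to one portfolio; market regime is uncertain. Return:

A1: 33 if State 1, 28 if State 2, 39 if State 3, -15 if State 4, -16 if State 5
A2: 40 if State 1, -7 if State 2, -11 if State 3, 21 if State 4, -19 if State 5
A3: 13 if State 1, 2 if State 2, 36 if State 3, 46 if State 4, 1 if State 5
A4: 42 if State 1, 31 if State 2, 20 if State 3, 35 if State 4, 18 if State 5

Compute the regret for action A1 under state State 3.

0

Best payoff under State 3 is 39.
Regret = 39 − 39 = 0.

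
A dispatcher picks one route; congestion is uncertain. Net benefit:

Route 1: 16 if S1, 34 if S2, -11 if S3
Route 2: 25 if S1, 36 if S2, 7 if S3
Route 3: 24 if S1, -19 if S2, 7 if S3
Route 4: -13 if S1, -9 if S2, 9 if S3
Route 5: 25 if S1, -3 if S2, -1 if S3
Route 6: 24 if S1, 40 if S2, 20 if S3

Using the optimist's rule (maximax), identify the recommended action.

Route 6

Row maxima: Route 1=34, Route 2=36, Route 3=24, Route 4=9, Route 5=25, Route 6=40
Best best-case = 40 → Route 6.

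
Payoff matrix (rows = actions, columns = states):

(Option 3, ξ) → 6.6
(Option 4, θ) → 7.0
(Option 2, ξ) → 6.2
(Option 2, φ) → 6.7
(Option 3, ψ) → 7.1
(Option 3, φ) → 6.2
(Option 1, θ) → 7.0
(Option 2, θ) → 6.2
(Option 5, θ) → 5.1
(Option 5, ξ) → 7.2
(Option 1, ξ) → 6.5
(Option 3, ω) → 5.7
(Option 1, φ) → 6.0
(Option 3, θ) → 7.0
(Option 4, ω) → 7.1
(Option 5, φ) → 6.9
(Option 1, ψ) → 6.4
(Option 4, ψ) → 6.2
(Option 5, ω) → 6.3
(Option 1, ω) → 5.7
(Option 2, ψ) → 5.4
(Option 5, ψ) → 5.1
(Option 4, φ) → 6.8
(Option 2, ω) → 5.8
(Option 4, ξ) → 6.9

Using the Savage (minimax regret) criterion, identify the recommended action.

Option 4

Column bests: θ=7.0, φ=6.9, ψ=7.1, ω=7.1, ξ=7.2.
Option 1 regrets: 0.0, 0.9, 0.7, 1.4, 0.7 → max 1.4
Option 2 regrets: 0.8, 0.2, 1.7, 1.3, 1.0 → max 1.7
Option 3 regrets: 0.0, 0.7, 0.0, 1.4, 0.6 → max 1.4
Option 4 regrets: 0.0, 0.1, 0.9, 0.0, 0.3 → max 0.9
Option 5 regrets: 1.9, 0.0, 2.0, 0.8, 0.0 → max 2.0
Smallest max regret = 0.9 → Option 4.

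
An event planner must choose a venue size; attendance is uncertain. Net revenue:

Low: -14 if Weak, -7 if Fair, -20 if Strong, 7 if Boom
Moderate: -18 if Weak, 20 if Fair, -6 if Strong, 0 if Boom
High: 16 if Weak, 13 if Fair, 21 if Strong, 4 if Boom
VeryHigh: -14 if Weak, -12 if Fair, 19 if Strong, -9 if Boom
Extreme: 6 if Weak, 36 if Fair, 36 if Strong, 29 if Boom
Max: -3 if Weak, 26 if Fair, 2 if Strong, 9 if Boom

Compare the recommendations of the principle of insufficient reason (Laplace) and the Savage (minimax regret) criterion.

Row averages: Low=-8.5, Moderate=-1, High=13.5, VeryHigh=-4, Extreme=26.75, Max=8.5
Highest average = 26.75 → Extreme.
Column bests: Weak=16, Fair=36, Strong=36, Boom=29.
Low regrets: 30, 43, 56, 22 → max 56
Moderate regrets: 34, 16, 42, 29 → max 42
High regrets: 0, 23, 15, 25 → max 25
VeryHigh regrets: 30, 48, 17, 38 → max 48
Extreme regrets: 10, 0, 0, 0 → max 10
Max regrets: 19, 10, 34, 20 → max 34
Smallest max regret = 10 → Extreme.

laplace → Extreme; minimax regret → Extreme (agree)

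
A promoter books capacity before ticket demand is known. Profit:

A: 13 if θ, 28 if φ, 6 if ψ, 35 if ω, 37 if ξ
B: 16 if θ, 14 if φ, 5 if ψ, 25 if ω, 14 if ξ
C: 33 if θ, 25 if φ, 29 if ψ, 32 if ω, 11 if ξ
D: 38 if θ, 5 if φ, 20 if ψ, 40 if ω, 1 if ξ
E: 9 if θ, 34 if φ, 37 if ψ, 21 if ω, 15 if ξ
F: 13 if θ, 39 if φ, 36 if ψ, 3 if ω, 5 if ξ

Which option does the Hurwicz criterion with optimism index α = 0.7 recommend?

E

A: 0.7·37 + 0.3·6 = 27.7
B: 0.7·25 + 0.3·5 = 19
C: 0.7·33 + 0.3·11 = 26.4
D: 0.7·40 + 0.3·1 = 28.3
E: 0.7·37 + 0.3·9 = 28.6
F: 0.7·39 + 0.3·3 = 28.2
Highest Hurwicz score = 28.6 → E.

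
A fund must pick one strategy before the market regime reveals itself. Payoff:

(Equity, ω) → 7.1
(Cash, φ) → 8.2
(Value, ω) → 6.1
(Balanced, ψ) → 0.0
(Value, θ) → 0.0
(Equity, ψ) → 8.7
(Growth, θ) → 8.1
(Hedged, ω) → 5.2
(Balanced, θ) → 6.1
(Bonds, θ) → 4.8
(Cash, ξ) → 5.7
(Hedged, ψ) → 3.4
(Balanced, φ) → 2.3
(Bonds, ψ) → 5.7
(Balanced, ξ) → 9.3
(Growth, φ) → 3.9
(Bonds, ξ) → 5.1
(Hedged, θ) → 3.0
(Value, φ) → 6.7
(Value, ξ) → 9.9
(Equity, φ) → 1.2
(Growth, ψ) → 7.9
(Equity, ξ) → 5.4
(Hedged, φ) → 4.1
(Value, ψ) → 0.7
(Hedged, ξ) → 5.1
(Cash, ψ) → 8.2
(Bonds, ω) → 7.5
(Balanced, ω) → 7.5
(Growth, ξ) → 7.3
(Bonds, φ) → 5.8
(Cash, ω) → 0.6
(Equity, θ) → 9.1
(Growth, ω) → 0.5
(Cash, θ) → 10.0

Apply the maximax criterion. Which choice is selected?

Cash

Row maxima: Hedged=5.2, Equity=9.1, Bonds=7.5, Balanced=9.3, Value=9.9, Cash=10.0, Growth=8.1
Best best-case = 10.0 → Cash.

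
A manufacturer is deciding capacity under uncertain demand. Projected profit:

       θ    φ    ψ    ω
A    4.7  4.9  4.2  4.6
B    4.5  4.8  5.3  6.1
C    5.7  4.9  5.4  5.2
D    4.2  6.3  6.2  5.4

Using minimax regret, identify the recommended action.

C

Column bests: θ=5.7, φ=6.3, ψ=6.2, ω=6.1.
A regrets: 1.0, 1.4, 2.0, 1.5 → max 2.0
B regrets: 1.2, 1.5, 0.9, 0.0 → max 1.5
C regrets: 0.0, 1.4, 0.8, 0.9 → max 1.4
D regrets: 1.5, 0.0, 0.0, 0.7 → max 1.5
Smallest max regret = 1.4 → C.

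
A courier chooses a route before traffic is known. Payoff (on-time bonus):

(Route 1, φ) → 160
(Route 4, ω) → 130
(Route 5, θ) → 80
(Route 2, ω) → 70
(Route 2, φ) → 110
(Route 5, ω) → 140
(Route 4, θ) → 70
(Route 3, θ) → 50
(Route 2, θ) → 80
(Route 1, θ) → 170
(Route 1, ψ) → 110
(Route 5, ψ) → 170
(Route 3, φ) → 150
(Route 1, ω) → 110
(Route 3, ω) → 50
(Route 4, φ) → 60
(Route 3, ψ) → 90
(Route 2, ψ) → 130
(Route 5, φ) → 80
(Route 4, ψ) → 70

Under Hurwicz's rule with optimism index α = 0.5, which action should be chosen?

Route 1: 0.5·170 + 0.5·110 = 140
Route 2: 0.5·130 + 0.5·70 = 100
Route 3: 0.5·150 + 0.5·50 = 100
Route 4: 0.5·130 + 0.5·60 = 95
Route 5: 0.5·170 + 0.5·80 = 125
Highest Hurwicz score = 140 → Route 1.

Route 1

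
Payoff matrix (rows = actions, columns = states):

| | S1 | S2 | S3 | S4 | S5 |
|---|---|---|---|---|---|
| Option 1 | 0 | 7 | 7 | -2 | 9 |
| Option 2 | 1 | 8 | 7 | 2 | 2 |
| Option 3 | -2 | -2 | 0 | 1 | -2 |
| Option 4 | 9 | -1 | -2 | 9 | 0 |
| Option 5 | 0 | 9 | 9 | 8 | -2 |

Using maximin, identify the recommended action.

Row minima: Option 1=-2, Option 2=1, Option 3=-2, Option 4=-2, Option 5=-2
Best worst-case = 1 → Option 2.

Option 2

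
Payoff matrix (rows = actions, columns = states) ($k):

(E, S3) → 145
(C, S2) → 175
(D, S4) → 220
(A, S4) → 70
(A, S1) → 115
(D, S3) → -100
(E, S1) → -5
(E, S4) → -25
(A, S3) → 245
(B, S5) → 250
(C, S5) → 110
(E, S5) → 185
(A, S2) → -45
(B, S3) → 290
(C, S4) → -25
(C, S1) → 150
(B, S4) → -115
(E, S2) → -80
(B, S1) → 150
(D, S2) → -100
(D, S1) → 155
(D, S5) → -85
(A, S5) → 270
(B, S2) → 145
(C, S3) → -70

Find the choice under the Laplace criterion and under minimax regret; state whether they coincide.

laplace → B; minimax regret → A (disagree)

Row averages: A=131, B=144, C=68, D=18, E=44
Highest average = 144 → B.
Column bests: S1=155, S2=175, S3=290, S4=220, S5=270.
A regrets: 40, 220, 45, 150, 0 → max 220
B regrets: 5, 30, 0, 335, 20 → max 335
C regrets: 5, 0, 360, 245, 160 → max 360
D regrets: 0, 275, 390, 0, 355 → max 390
E regrets: 160, 255, 145, 245, 85 → max 255
Smallest max regret = 220 → A.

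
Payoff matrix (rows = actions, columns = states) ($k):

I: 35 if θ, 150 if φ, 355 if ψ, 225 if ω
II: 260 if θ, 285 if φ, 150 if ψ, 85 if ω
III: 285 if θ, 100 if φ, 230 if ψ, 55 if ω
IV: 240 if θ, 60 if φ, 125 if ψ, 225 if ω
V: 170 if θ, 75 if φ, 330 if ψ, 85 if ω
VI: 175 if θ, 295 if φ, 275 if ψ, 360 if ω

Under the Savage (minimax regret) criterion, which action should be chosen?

Column bests: θ=285, φ=295, ψ=355, ω=360.
I regrets: 250, 145, 0, 135 → max 250
II regrets: 25, 10, 205, 275 → max 275
III regrets: 0, 195, 125, 305 → max 305
IV regrets: 45, 235, 230, 135 → max 235
V regrets: 115, 220, 25, 275 → max 275
VI regrets: 110, 0, 80, 0 → max 110
Smallest max regret = 110 → VI.

VI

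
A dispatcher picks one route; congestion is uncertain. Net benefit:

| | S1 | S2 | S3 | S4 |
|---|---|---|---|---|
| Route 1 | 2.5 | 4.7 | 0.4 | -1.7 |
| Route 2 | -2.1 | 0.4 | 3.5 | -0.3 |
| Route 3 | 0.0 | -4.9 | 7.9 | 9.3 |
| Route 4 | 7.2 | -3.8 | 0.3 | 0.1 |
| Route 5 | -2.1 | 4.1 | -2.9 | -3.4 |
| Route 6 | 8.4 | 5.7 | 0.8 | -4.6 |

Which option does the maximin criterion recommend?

Route 1

Row minima: Route 1=-1.7, Route 2=-2.1, Route 3=-4.9, Route 4=-3.8, Route 5=-3.4, Route 6=-4.6
Best worst-case = -1.7 → Route 1.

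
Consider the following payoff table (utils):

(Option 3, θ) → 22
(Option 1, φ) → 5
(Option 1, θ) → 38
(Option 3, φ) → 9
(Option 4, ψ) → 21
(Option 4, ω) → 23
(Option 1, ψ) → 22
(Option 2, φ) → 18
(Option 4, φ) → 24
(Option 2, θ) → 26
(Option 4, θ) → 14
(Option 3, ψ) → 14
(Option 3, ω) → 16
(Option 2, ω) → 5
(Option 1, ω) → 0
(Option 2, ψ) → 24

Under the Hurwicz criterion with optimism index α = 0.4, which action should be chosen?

Option 1: 0.4·38 + 0.6·0 = 15.2
Option 2: 0.4·26 + 0.6·5 = 13.4
Option 3: 0.4·22 + 0.6·9 = 14.2
Option 4: 0.4·24 + 0.6·14 = 18
Highest Hurwicz score = 18 → Option 4.

Option 4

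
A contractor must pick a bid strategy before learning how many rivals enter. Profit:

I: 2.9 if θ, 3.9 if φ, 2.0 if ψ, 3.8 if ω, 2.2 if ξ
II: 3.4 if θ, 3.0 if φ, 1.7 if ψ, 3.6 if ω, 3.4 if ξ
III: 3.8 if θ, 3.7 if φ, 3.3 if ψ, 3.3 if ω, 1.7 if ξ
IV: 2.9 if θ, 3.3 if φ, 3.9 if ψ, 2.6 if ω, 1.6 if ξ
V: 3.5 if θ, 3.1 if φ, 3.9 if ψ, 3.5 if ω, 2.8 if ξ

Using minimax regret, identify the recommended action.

Column bests: θ=3.8, φ=3.9, ψ=3.9, ω=3.8, ξ=3.4.
I regrets: 0.9, 0.0, 1.9, 0.0, 1.2 → max 1.9
II regrets: 0.4, 0.9, 2.2, 0.2, 0.0 → max 2.2
III regrets: 0.0, 0.2, 0.6, 0.5, 1.7 → max 1.7
IV regrets: 0.9, 0.6, 0.0, 1.2, 1.8 → max 1.8
V regrets: 0.3, 0.8, 0.0, 0.3, 0.6 → max 0.8
Smallest max regret = 0.8 → V.

V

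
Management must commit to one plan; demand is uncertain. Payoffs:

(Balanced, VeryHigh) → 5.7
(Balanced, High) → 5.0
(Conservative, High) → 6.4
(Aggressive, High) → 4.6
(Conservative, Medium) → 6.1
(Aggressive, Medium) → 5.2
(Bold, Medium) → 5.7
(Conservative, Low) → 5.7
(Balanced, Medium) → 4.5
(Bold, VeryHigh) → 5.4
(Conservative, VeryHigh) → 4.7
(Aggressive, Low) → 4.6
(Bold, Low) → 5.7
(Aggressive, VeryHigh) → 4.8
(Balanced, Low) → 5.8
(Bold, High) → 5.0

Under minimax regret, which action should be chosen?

Conservative

Column bests: Low=5.8, Medium=6.1, High=6.4, VeryHigh=5.7.
Conservative regrets: 0.1, 0.0, 0.0, 1.0 → max 1.0
Balanced regrets: 0.0, 1.6, 1.4, 0.0 → max 1.6
Aggressive regrets: 1.2, 0.9, 1.8, 0.9 → max 1.8
Bold regrets: 0.1, 0.4, 1.4, 0.3 → max 1.4
Smallest max regret = 1.0 → Conservative.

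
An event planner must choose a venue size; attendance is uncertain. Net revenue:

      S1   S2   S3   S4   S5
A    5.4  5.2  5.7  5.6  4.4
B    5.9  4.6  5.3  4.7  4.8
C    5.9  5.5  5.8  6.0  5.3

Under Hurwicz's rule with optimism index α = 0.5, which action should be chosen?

C

A: 0.5·5.7 + 0.5·4.4 = 5.05
B: 0.5·5.9 + 0.5·4.6 = 5.25
C: 0.5·6.0 + 0.5·5.3 = 5.65
Highest Hurwicz score = 5.65 → C.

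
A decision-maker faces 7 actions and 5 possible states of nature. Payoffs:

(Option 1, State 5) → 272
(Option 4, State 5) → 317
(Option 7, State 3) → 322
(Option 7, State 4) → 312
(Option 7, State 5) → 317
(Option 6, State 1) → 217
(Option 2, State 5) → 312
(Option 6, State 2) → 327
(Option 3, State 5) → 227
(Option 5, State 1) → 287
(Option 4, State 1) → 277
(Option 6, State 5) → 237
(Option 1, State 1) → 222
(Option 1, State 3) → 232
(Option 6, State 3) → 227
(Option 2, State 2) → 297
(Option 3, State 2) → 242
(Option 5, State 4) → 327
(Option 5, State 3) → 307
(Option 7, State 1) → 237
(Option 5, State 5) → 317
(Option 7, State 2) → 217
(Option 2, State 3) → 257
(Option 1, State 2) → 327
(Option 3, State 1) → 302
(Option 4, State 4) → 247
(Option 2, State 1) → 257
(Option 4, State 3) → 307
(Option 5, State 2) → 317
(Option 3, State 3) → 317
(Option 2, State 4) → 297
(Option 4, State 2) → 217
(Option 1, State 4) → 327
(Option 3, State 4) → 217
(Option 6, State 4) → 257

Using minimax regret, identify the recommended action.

Column bests: State 1=302, State 2=327, State 3=322, State 4=327, State 5=317.
Option 1 regrets: 80, 0, 90, 0, 45 → max 90
Option 2 regrets: 45, 30, 65, 30, 5 → max 65
Option 3 regrets: 0, 85, 5, 110, 90 → max 110
Option 4 regrets: 25, 110, 15, 80, 0 → max 110
Option 5 regrets: 15, 10, 15, 0, 0 → max 15
Option 6 regrets: 85, 0, 95, 70, 80 → max 95
Option 7 regrets: 65, 110, 0, 15, 0 → max 110
Smallest max regret = 15 → Option 5.

Option 5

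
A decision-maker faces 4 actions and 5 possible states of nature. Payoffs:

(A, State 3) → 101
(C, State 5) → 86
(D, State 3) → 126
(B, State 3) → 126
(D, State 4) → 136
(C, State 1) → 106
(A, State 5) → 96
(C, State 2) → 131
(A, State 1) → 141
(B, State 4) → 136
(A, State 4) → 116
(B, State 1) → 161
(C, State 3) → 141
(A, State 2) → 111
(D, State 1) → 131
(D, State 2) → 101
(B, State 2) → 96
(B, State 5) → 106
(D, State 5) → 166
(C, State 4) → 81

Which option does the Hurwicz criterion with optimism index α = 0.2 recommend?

A: 0.2·141 + 0.8·96 = 105
B: 0.2·161 + 0.8·96 = 109
C: 0.2·141 + 0.8·81 = 93
D: 0.2·166 + 0.8·101 = 114
Highest Hurwicz score = 114 → D.

D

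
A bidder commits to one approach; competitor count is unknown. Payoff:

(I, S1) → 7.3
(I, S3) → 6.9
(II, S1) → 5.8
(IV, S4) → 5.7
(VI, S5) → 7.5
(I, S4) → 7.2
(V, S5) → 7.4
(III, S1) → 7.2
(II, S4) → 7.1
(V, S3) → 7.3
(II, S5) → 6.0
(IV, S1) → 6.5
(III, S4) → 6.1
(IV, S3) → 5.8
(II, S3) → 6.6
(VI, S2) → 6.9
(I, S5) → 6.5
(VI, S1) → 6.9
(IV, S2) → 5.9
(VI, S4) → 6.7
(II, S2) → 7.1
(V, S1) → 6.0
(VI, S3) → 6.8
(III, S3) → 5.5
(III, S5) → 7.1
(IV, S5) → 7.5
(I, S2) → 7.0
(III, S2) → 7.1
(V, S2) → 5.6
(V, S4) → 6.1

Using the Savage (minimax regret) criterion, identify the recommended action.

Column bests: S1=7.3, S2=7.1, S3=7.3, S4=7.2, S5=7.5.
I regrets: 0.0, 0.1, 0.4, 0.0, 1.0 → max 1.0
II regrets: 1.5, 0.0, 0.7, 0.1, 1.5 → max 1.5
III regrets: 0.1, 0.0, 1.8, 1.1, 0.4 → max 1.8
IV regrets: 0.8, 1.2, 1.5, 1.5, 0.0 → max 1.5
V regrets: 1.3, 1.5, 0.0, 1.1, 0.1 → max 1.5
VI regrets: 0.4, 0.2, 0.5, 0.5, 0.0 → max 0.5
Smallest max regret = 0.5 → VI.

VI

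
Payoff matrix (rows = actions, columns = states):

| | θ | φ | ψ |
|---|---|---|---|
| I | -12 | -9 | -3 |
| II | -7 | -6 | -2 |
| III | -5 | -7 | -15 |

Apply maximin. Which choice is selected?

II

Row minima: I=-12, II=-7, III=-15
Best worst-case = -7 → II.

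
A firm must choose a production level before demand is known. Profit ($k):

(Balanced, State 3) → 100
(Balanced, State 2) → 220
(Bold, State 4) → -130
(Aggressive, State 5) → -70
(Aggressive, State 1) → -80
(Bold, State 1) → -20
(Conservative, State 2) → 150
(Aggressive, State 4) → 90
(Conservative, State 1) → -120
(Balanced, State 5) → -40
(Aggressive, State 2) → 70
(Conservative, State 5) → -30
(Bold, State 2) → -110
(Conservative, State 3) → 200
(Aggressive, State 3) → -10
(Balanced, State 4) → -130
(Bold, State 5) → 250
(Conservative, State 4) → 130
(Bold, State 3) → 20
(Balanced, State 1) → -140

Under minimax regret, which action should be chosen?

Conservative

Column bests: State 1=-20, State 2=220, State 3=200, State 4=130, State 5=250.
Conservative regrets: 100, 70, 0, 0, 280 → max 280
Balanced regrets: 120, 0, 100, 260, 290 → max 290
Aggressive regrets: 60, 150, 210, 40, 320 → max 320
Bold regrets: 0, 330, 180, 260, 0 → max 330
Smallest max regret = 280 → Conservative.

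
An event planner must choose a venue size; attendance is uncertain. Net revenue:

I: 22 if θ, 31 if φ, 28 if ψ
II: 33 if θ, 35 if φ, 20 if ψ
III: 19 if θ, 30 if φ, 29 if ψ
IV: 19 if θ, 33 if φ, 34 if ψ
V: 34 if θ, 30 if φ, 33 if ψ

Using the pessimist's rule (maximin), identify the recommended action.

Row minima: I=22, II=20, III=19, IV=19, V=30
Best worst-case = 30 → V.

V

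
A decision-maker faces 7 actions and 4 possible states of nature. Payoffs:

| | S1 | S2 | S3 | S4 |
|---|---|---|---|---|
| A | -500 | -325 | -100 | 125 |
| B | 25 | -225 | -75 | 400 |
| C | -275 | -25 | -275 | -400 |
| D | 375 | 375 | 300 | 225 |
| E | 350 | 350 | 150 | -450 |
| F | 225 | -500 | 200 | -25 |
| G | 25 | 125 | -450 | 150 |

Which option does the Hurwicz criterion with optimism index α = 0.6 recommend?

A: 0.6·125 + 0.4·(-500) = -125
B: 0.6·400 + 0.4·(-225) = 150
C: 0.6·(-25) + 0.4·(-400) = -175
D: 0.6·375 + 0.4·225 = 315
E: 0.6·350 + 0.4·(-450) = 30
F: 0.6·225 + 0.4·(-500) = -65
G: 0.6·150 + 0.4·(-450) = -90
Highest Hurwicz score = 315 → D.

D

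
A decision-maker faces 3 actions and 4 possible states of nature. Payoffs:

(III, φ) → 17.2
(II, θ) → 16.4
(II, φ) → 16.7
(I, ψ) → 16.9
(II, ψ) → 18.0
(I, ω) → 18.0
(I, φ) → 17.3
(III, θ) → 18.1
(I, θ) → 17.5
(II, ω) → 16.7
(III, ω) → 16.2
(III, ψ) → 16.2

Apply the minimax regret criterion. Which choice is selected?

I

Column bests: θ=18.1, φ=17.3, ψ=18.0, ω=18.0.
I regrets: 0.6, 0.0, 1.1, 0.0 → max 1.1
II regrets: 1.7, 0.6, 0.0, 1.3 → max 1.7
III regrets: 0.0, 0.1, 1.8, 1.8 → max 1.8
Smallest max regret = 1.1 → I.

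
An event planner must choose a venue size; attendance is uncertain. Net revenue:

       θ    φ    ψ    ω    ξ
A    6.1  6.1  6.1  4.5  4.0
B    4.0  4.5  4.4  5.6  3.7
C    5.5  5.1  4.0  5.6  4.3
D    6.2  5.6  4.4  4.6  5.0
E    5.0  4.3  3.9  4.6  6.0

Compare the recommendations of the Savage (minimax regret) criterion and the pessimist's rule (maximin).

minimax regret → D; maximin → D (agree)

Column bests: θ=6.2, φ=6.1, ψ=6.1, ω=5.6, ξ=6.0.
A regrets: 0.1, 0.0, 0.0, 1.1, 2.0 → max 2.0
B regrets: 2.2, 1.6, 1.7, 0.0, 2.3 → max 2.3
C regrets: 0.7, 1.0, 2.1, 0.0, 1.7 → max 2.1
D regrets: 0.0, 0.5, 1.7, 1.0, 1.0 → max 1.7
E regrets: 1.2, 1.8, 2.2, 1.0, 0.0 → max 2.2
Smallest max regret = 1.7 → D.
Row minima: A=4.0, B=3.7, C=4.0, D=4.4, E=3.9
Best worst-case = 4.4 → D.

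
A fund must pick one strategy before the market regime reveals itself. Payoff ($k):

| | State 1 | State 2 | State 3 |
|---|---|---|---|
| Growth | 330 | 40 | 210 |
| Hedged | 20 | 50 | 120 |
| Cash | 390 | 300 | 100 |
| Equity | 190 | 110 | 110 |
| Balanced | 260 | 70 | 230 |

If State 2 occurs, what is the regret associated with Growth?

Best payoff under State 2 is 300.
Regret = 300 − 40 = 260.

260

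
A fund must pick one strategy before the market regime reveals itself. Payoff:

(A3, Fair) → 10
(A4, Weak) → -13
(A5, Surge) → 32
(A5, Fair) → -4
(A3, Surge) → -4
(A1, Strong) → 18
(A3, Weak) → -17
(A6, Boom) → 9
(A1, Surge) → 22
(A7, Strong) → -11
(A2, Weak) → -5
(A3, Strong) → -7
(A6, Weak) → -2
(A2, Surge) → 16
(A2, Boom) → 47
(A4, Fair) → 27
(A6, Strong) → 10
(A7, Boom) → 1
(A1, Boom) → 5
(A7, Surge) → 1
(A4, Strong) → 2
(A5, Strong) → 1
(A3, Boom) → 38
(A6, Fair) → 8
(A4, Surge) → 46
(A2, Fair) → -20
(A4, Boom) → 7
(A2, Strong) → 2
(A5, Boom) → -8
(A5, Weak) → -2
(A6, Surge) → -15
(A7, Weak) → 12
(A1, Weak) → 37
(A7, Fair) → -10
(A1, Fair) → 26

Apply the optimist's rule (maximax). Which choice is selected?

Row maxima: A1=37, A2=47, A3=38, A4=46, A5=32, A6=10, A7=12
Best best-case = 47 → A2.

A2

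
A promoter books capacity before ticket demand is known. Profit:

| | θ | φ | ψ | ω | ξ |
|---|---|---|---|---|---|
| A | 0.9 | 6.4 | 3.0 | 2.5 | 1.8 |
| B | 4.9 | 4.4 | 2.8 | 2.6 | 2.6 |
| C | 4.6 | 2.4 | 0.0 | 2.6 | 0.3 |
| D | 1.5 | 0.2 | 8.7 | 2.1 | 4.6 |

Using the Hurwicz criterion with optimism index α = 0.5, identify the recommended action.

A: 0.5·6.4 + 0.5·0.9 = 3.65
B: 0.5·4.9 + 0.5·2.6 = 3.75
C: 0.5·4.6 + 0.5·0.0 = 2.3
D: 0.5·8.7 + 0.5·0.2 = 4.45
Highest Hurwicz score = 4.45 → D.

D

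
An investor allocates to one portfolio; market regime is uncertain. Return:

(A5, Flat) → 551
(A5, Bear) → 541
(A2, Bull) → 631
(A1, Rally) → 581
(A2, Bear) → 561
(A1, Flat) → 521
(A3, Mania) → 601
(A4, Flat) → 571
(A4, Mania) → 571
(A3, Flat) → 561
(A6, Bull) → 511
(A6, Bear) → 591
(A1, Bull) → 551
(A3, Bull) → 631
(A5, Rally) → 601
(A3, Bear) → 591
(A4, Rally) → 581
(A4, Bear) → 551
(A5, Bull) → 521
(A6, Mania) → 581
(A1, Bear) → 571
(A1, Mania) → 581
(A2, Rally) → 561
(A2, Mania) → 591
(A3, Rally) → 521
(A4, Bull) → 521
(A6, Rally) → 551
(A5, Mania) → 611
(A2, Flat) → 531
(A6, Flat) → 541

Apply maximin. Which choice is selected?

Row minima: A1=521, A2=531, A3=521, A4=521, A5=521, A6=511
Best worst-case = 531 → A2.

A2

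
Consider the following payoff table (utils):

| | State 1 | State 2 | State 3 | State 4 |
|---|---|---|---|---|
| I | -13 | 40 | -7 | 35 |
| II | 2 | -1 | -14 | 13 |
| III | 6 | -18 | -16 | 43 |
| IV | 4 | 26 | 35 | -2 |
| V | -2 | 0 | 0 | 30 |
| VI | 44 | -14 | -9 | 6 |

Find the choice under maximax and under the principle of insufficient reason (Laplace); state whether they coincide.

Row maxima: I=40, II=13, III=43, IV=35, V=30, VI=44
Best best-case = 44 → VI.
Row averages: I=13.75, II=0, III=3.75, IV=15.75, V=7, VI=6.75
Highest average = 15.75 → IV.

maximax → VI; laplace → IV (disagree)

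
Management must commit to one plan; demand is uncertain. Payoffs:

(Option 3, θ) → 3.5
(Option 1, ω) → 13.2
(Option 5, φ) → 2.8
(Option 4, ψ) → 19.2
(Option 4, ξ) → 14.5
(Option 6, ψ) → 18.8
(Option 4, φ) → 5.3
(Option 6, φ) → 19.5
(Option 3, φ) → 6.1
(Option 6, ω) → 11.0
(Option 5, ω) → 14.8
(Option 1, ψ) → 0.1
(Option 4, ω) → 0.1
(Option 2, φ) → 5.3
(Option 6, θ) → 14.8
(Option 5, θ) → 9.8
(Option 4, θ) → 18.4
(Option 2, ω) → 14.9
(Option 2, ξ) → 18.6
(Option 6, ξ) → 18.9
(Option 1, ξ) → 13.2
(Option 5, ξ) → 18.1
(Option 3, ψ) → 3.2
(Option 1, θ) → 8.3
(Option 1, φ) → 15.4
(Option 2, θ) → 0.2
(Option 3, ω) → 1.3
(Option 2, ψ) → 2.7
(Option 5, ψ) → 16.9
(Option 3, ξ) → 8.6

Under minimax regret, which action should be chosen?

Column bests: θ=18.4, φ=19.5, ψ=19.2, ω=14.9, ξ=18.9.
Option 1 regrets: 10.1, 4.1, 19.1, 1.7, 5.7 → max 19.1
Option 2 regrets: 18.2, 14.2, 16.5, 0.0, 0.3 → max 18.2
Option 3 regrets: 14.9, 13.4, 16.0, 13.6, 10.3 → max 16.0
Option 4 regrets: 0.0, 14.2, 0.0, 14.8, 4.4 → max 14.8
Option 5 regrets: 8.6, 16.7, 2.3, 0.1, 0.8 → max 16.7
Option 6 regrets: 3.6, 0.0, 0.4, 3.9, 0.0 → max 3.9
Smallest max regret = 3.9 → Option 6.

Option 6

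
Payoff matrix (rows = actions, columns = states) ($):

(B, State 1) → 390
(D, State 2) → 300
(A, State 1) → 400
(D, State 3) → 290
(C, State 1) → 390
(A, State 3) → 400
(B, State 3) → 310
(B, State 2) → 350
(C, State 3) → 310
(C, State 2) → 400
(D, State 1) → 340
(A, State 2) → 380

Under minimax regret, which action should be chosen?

A

Column bests: State 1=400, State 2=400, State 3=400.
A regrets: 0, 20, 0 → max 20
B regrets: 10, 50, 90 → max 90
C regrets: 10, 0, 90 → max 90
D regrets: 60, 100, 110 → max 110
Smallest max regret = 20 → A.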